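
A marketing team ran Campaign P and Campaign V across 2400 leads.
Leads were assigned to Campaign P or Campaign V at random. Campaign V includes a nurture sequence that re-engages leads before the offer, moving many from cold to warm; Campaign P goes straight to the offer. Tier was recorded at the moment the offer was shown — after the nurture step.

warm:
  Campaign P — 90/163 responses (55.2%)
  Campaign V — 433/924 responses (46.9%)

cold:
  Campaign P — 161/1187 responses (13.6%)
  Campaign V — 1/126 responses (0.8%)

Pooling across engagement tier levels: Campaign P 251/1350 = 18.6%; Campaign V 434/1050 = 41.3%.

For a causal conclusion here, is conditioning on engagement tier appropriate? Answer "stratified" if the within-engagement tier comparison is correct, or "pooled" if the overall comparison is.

pooled

Engagement tier is downstream of the campaign. One should not condition on a consequence of treatment, so the overall rates are the right comparison.
Pooled: Campaign P 18.6% vs Campaign V 41.3%; Campaign V is higher overall.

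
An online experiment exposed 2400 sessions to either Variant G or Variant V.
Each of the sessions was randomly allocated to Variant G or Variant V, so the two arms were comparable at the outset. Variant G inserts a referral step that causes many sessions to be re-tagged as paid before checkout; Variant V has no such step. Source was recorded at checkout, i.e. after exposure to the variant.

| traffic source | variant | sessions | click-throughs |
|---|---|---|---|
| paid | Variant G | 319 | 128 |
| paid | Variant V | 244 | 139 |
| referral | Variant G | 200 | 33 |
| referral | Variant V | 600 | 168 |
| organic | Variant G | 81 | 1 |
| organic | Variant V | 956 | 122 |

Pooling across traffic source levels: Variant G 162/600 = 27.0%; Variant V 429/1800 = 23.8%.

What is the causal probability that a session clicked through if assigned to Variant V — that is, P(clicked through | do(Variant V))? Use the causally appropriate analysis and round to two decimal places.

The traffic source-specific comparison favours Variant V throughout, but the pooled figures favour Variant G. The question is whether to condition on traffic source.
Traffic source is recorded after the variant and is itself shifted by it — it sits on the causal path from variant to outcome. Conditioning on a mediator would strip out part of the effect we want; the pooled comparison gives the total causal effect.
So P(outcome | do(Variant V)) is just the pooled rate for Variant V: 429/1800 = 0.238.

0.24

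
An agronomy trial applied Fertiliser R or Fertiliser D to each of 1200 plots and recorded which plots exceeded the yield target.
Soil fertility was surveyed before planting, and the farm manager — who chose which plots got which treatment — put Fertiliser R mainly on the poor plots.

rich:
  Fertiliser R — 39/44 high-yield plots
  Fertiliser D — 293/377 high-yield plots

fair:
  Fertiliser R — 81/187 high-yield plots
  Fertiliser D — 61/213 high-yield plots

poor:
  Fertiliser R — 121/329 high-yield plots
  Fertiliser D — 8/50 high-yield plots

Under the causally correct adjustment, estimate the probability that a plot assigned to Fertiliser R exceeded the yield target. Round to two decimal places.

0.57

The imbalance in soil fertility arose from how plots were allocated, not from anything the fertiliser did; and soil fertility independently affects the outcome. The pooled gap is confounded — condition on soil fertility.
Standardising Fertiliser R to the population soil fertility mix: 0.351·39/44 + 0.333·81/187 + 0.316·121/329 = 0.572.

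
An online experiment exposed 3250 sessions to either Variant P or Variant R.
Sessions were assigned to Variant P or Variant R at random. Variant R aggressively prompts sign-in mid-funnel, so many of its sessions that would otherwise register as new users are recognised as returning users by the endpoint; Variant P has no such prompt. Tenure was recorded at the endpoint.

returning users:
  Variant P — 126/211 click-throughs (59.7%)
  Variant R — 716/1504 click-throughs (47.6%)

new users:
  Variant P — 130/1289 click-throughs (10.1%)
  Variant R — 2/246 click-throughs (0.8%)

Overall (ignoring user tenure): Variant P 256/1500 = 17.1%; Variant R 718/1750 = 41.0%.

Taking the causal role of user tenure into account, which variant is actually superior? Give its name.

Variant P is higher inside every user tenure stratum but Variant R is higher in aggregate. Whether to stratify depends on how user tenure relates to the variant.
User tenure is downstream of the variant. One should not condition on a consequence of treatment, so the overall rates are the right comparison.
Pooled: Variant P 17.1% vs Variant R 41.0%; Variant R is higher overall.

Variant R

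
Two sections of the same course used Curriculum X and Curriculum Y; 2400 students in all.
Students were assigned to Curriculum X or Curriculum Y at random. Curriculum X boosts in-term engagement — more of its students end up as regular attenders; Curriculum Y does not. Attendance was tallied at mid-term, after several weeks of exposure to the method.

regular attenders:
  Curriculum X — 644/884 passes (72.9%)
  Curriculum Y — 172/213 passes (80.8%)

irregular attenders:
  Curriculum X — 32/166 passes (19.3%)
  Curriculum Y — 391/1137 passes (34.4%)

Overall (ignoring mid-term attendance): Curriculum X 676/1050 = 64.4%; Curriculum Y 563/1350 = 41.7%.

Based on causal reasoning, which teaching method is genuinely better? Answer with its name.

Mid-term attendance lies on the pathway teaching method → mid-term attendance → outcome, so adjusting for it blocks the indirect effect. For the total causal effect of teaching method, use the unadjusted pooled rates.
Pooled: Curriculum X 64.4% vs Curriculum Y 41.7%; Curriculum X is higher overall.

Curriculum X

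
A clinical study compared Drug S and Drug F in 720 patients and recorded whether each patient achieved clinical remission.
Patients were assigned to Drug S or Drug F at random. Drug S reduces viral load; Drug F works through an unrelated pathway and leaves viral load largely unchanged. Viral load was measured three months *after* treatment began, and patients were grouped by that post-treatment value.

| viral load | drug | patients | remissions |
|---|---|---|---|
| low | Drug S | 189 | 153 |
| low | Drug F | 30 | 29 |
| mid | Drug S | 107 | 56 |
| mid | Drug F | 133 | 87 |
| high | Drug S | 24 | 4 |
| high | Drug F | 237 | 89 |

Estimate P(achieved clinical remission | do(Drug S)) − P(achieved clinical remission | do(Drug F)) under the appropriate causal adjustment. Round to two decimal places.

+0.15

The stratified and pooled comparisons disagree (Drug F wins within each viral load; Drug S wins overall), so the answer turns on the causal role of viral load.
Viral load is downstream of the drug. One should not condition on a consequence of treatment, so the overall rates are the right comparison.
The causal difference is the pooled difference: 0.666 − 0.512 = +0.153.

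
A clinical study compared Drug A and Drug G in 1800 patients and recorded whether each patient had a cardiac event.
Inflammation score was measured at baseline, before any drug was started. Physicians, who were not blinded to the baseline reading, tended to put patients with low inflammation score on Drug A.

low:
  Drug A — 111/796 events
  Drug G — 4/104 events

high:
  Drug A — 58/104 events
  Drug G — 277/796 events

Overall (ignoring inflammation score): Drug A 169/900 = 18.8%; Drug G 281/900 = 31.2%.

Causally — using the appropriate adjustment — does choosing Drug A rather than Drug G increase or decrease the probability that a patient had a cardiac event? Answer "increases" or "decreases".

increases

Drug G is lower inside every inflammation score stratum but Drug A is lower in aggregate. Whether to stratify depends on how inflammation score relates to the drug.
The imbalance in inflammation score arose from how patients were allocated, not from anything the drug did; and inflammation score independently affects the outcome. The pooled gap is confounded — condition on inflammation score.
Within each level — low: 13.9% vs 3.8%; high: 55.8% vs 34.8% — Drug G is lower every time.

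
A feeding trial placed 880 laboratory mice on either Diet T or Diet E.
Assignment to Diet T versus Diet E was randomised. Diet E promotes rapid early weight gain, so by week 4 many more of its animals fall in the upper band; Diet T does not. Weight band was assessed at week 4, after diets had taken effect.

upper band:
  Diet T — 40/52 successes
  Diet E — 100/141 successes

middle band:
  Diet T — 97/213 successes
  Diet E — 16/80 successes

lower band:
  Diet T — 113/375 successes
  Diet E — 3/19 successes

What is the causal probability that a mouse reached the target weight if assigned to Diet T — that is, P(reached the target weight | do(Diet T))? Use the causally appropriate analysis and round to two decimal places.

0.39

Week-4 weight band lies on the pathway diet → week-4 weight band → outcome, so adjusting for it blocks the indirect effect. For the total causal effect of diet, use the unadjusted pooled rates.
So P(outcome | do(Diet T)) is just the pooled rate for Diet T: 250/640 = 0.391.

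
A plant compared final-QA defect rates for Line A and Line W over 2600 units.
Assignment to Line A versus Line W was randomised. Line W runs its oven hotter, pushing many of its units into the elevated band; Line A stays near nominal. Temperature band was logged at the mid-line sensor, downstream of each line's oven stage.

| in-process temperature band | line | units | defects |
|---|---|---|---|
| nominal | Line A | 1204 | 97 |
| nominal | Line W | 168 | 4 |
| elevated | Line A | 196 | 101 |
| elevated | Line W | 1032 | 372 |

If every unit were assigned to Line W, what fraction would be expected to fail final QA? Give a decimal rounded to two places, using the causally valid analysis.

Line W is lower inside every in-process temperature band stratum but Line A is lower in aggregate. Whether to stratify depends on how in-process temperature band relates to the line.
The distribution of in-process temperature band is itself part of what the line does — it is an intermediate outcome. Holding it fixed would remove that part of the effect; the total effect is the pooled difference.
So P(outcome | do(Line W)) is just the pooled rate for Line W: 376/1200 = 0.313.

0.31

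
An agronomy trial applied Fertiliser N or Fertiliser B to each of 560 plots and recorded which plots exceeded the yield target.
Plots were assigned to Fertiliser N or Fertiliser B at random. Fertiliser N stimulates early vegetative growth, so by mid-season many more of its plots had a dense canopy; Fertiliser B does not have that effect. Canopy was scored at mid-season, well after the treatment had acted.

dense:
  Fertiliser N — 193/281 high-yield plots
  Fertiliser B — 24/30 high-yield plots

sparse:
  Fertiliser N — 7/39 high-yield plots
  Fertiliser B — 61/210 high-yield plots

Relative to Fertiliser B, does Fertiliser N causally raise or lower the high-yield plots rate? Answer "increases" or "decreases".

Within every mid-season canopy level Fertiliser B has the higher rate, yet pooled Fertiliser N does — Simpson's reversal.
Mid-season canopy lies on the pathway fertiliser → mid-season canopy → outcome, so adjusting for it blocks the indirect effect. For the total causal effect of fertiliser, use the unadjusted pooled rates.
Pooled: Fertiliser N 62.5% vs Fertiliser B 35.4%; Fertiliser N is higher overall.

increases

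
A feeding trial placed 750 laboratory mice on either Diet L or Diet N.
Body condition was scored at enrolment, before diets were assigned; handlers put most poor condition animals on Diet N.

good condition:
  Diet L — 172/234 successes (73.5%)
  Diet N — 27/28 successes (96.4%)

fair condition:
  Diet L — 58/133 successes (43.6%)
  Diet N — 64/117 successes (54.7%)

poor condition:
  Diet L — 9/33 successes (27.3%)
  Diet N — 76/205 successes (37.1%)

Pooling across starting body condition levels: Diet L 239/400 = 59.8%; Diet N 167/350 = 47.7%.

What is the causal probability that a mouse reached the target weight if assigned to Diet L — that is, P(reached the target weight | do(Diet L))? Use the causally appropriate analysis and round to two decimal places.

0.49

Within every starting body condition level Diet N has the higher rate, yet pooled Diet L does — Simpson's reversal.
Nothing the diet does changes starting body condition; the imbalance is an allocation artefact. With starting body condition also predicting the outcome, the pooled figure is confounded, and the within-stratum comparison is the causal one.
Standardising Diet L to the population starting body condition mix: 0.349·172/234 + 0.333·58/133 + 0.317·9/33 = 0.489.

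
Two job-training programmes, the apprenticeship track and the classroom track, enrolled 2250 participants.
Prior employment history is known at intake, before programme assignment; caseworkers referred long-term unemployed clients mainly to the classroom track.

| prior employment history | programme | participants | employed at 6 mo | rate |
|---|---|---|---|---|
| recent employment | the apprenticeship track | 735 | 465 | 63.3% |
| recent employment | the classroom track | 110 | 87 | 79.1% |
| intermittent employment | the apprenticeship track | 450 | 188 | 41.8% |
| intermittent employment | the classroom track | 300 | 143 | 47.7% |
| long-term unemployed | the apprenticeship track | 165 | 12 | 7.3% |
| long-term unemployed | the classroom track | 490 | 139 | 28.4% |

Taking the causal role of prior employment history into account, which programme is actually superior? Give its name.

the classroom track

the classroom track is higher inside every prior employment history stratum but the apprenticeship track is higher in aggregate. Whether to stratify depends on how prior employment history relates to the programme.
Here prior employment history is a common cause — it drives both which programme a case falls under and the outcome. The crude comparison mixes populations; the stratum-specific rates are the causally relevant ones.
Within each level — recent employment: 63.3% vs 79.1%; intermittent employment: 41.8% vs 47.7%; long-term unemployed: 7.3% vs 28.4% — the classroom track is higher every time.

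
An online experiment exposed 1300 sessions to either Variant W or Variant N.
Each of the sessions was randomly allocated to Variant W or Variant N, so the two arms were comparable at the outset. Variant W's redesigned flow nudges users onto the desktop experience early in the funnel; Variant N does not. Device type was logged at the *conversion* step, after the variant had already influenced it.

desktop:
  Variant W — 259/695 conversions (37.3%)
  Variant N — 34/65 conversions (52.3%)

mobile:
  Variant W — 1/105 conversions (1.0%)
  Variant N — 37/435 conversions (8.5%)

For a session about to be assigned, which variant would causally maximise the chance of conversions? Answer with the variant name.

Device type lies on the pathway variant → device type → outcome, so adjusting for it blocks the indirect effect. For the total causal effect of variant, use the unadjusted pooled rates.
Pooled: Variant W 32.5% vs Variant N 14.2%; Variant W is higher overall.

Variant W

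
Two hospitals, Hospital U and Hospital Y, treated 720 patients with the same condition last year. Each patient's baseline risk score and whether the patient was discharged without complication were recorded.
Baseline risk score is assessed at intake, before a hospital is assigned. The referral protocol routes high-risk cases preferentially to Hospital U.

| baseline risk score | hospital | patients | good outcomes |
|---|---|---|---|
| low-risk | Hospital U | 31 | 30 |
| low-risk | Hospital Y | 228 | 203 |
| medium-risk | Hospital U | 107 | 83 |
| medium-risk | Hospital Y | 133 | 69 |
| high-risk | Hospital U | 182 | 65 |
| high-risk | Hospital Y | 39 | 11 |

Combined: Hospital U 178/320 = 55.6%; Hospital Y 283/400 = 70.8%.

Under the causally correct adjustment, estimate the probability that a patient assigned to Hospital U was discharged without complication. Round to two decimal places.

Baseline risk score differs across hospitals for reasons unrelated to any effect of the hospital itself, and it separately predicts the outcome — a classic confounder. We must compare within baseline risk score levels.
Standardising Hospital U to the population baseline risk score mix: 0.360·30/31 + 0.333·83/107 + 0.307·65/182 = 0.716.

0.72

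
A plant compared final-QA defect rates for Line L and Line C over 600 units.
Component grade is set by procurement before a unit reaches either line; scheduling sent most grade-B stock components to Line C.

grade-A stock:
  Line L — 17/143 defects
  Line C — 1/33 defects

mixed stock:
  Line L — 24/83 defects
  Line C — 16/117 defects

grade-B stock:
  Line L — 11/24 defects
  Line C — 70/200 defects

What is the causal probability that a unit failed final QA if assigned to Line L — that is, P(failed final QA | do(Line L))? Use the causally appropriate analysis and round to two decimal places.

Here component grade is a common cause — it drives both which line a case falls under and the outcome. The crude comparison mixes populations; the stratum-specific rates are the causally relevant ones.
Standardising Line L to the population component grade mix: 0.293·17/143 + 0.333·24/83 + 0.373·11/24 = 0.302.

0.30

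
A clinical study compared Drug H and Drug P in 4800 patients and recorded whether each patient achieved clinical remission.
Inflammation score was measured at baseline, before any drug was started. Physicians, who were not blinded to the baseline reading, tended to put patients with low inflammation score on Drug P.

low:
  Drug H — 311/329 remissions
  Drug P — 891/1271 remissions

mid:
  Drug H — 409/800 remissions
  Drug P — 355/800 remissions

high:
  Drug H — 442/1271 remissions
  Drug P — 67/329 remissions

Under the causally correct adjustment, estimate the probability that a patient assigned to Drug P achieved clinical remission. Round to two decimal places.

0.45

The inflammation score-specific comparison favours Drug H throughout, but the pooled figures favour Drug P. The question is whether to condition on inflammation score.
The imbalance in inflammation score arose from how patients were allocated, not from anything the drug did; and inflammation score independently affects the outcome. The pooled gap is confounded — condition on inflammation score.
Standardising Drug P to the population inflammation score mix: 0.333·891/1271 + 0.333·355/800 + 0.333·67/329 = 0.449.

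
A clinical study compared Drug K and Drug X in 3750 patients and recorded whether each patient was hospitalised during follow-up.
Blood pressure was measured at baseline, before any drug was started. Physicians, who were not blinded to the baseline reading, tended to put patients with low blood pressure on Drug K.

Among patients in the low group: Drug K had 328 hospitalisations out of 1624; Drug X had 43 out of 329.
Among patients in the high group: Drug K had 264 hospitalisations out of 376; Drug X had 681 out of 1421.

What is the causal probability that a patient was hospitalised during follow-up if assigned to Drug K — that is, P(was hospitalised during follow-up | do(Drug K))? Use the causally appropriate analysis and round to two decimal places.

Blood pressure differs across drugs for reasons unrelated to any effect of the drug itself, and it separately predicts the outcome — a classic confounder. We must compare within blood pressure levels.
Standardising Drug K to the population blood pressure mix: 0.521·328/1624 + 0.479·264/376 = 0.442.

0.44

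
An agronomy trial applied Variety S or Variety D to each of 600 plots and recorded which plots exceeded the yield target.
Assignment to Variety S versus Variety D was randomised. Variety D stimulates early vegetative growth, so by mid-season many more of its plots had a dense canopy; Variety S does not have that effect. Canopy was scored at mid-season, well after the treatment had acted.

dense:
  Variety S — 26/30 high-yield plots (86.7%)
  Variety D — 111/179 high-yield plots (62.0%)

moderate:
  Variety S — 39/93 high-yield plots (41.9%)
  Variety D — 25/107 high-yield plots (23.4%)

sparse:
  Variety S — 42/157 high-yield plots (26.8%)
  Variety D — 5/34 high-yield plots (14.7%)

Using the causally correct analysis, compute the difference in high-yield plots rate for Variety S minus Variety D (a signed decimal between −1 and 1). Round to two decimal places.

Mid-season canopy is recorded after the variety and is itself shifted by it — it sits on the causal path from variety to outcome. Conditioning on a mediator would strip out part of the effect we want; the pooled comparison gives the total causal effect.
The causal difference is the pooled difference: 0.382 − 0.441 = -0.058.

-0.06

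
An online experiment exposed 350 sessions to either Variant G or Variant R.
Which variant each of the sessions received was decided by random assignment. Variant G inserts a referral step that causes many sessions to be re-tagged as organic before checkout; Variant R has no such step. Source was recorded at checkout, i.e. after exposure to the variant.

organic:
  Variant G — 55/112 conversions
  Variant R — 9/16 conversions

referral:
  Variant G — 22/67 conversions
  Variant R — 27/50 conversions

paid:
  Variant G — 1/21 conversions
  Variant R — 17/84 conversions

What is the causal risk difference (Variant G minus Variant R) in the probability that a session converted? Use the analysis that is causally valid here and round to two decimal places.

Traffic source is recorded after the variant and is itself shifted by it — it sits on the causal path from variant to outcome. Conditioning on a mediator would strip out part of the effect we want; the pooled comparison gives the total causal effect.
The causal difference is the pooled difference: 0.390 − 0.353 = +0.037.

+0.04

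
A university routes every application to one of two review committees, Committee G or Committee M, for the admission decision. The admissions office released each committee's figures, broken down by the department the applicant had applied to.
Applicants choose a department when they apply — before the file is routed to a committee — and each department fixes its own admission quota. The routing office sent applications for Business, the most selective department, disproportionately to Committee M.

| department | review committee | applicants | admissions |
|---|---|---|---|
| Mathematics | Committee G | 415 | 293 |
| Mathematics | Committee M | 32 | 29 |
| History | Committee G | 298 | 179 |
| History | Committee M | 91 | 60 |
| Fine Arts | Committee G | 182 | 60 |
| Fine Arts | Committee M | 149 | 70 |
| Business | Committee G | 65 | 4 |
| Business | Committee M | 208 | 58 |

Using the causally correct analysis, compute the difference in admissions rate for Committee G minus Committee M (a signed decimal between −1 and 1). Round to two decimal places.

Here department is a common cause — it drives both which review committee a case falls under and the outcome. The crude comparison mixes populations; the stratum-specific rates are the causally relevant ones.
Adjusting over the population distribution of department: 0.310·(0.706−0.906) + 0.270·(0.601−0.659) + 0.230·(0.330−0.470) + 0.190·(0.062−0.279) = -0.151.

-0.15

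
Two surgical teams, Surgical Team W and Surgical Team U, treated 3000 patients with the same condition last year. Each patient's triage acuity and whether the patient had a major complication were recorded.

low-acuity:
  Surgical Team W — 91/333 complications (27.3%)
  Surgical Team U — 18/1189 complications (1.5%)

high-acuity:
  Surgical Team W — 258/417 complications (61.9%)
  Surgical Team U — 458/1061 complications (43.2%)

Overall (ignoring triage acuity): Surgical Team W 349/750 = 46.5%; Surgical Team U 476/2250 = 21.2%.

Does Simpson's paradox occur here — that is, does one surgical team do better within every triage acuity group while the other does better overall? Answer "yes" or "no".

no

Within each triage acuity level (low-acuity 27.3% vs 1.5%; high-acuity 61.9% vs 43.2%), Surgical Team U has the lower rate every time. Pooled: 46.5% vs 21.2% — Surgical Team U has the lower rate overall. They agree.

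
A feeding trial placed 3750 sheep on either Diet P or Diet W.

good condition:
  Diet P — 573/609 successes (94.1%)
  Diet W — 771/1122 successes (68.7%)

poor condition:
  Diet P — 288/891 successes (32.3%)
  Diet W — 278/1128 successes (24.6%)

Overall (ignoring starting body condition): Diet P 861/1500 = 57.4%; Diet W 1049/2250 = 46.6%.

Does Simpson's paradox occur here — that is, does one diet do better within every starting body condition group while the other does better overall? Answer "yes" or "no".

Within each starting body condition level (good condition 94.1% vs 68.7%; poor condition 32.3% vs 24.6%), Diet P has the higher rate every time. Pooled: 57.4% vs 46.6% — Diet P has the higher rate overall. They agree.

no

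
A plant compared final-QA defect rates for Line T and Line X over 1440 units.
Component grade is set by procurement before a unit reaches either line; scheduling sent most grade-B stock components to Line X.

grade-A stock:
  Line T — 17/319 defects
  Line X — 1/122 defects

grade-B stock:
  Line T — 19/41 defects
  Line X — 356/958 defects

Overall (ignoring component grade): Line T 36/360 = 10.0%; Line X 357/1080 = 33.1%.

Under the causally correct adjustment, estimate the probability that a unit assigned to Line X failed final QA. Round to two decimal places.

Component grade satisfies the back-door criterion: it is not a descendant of the line, and it blocks the spurious path from line to outcome. Adjusting for it (i.e., using the within-component grade rates) gives the causal effect.
Standardising Line X to the population component grade mix: 0.306·1/122 + 0.694·356/958 = 0.260.

0.26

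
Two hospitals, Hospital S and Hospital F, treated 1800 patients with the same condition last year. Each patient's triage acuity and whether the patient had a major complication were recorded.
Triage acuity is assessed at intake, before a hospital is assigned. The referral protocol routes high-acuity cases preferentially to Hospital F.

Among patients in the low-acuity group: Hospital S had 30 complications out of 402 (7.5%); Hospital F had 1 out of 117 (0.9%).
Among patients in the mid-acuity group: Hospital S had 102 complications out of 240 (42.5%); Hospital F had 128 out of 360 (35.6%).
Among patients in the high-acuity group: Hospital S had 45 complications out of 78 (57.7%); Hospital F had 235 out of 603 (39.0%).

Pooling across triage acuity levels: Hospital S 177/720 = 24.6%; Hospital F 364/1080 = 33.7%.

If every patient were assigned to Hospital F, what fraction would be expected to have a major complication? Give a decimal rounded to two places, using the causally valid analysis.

0.27

The stratified and pooled comparisons disagree (Hospital F wins within each triage acuity; Hospital S wins overall), so the answer turns on the causal role of triage acuity.
Here triage acuity is a common cause — it drives both which hospital a case falls under and the outcome. The crude comparison mixes populations; the stratum-specific rates are the causally relevant ones.
Standardising Hospital F to the population triage acuity mix: 0.288·1/117 + 0.333·128/360 + 0.378·235/603 = 0.268.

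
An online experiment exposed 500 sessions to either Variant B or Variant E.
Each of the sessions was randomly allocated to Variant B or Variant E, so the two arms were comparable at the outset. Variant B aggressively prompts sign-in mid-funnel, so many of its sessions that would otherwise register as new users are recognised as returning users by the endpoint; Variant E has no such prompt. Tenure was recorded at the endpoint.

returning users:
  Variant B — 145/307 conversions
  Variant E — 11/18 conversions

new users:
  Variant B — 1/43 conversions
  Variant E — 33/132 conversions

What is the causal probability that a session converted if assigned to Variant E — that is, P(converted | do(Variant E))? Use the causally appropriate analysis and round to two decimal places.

User tenure is downstream of the variant. One should not condition on a consequence of treatment, so the overall rates are the right comparison.
So P(outcome | do(Variant E)) is just the pooled rate for Variant E: 44/150 = 0.293.

0.29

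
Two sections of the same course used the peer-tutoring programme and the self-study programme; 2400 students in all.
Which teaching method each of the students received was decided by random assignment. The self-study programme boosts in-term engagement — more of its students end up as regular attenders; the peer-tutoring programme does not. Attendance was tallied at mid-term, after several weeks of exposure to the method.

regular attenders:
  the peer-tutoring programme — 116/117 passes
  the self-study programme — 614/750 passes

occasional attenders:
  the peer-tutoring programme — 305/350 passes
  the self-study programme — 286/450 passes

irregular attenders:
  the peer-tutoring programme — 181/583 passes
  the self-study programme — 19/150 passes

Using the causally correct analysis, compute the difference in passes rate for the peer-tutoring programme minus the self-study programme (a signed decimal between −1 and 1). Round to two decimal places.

Stratifying would compare teaching methods among students the teaching methods themselves sorted into mid-term attendance groups — a form of selection on an intermediate. The unconditioned pooled rates give the total causal effect.
The causal difference is the pooled difference: 0.573 − 0.681 = -0.107.

-0.11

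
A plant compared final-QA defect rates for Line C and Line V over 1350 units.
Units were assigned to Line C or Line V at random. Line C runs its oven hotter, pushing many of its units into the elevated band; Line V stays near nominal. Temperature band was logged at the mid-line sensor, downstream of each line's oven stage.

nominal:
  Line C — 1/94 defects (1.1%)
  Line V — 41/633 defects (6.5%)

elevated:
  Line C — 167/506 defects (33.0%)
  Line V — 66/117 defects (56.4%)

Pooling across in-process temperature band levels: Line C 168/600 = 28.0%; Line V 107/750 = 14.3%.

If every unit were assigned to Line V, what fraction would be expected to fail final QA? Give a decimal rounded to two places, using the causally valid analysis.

0.14

In-process temperature band lies on the pathway line → in-process temperature band → outcome, so adjusting for it blocks the indirect effect. For the total causal effect of line, use the unadjusted pooled rates.
So P(outcome | do(Line V)) is just the pooled rate for Line V: 107/750 = 0.143.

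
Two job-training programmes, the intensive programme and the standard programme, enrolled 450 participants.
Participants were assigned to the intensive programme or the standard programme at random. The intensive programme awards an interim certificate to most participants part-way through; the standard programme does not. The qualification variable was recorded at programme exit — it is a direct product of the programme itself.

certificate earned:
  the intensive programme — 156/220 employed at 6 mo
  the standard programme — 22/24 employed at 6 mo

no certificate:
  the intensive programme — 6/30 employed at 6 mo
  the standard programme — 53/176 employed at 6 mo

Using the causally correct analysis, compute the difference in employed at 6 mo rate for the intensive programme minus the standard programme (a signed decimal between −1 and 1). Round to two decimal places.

+0.27

the standard programme is higher inside every qualification attained during the programme stratum but the intensive programme is higher in aggregate. Whether to stratify depends on how qualification attained during the programme relates to the programme.
Stratifying would compare programmes among participants the programmes themselves sorted into qualification attained during the programme groups — a form of selection on an intermediate. The unconditioned pooled rates give the total causal effect.
The causal difference is the pooled difference: 0.648 − 0.375 = +0.273.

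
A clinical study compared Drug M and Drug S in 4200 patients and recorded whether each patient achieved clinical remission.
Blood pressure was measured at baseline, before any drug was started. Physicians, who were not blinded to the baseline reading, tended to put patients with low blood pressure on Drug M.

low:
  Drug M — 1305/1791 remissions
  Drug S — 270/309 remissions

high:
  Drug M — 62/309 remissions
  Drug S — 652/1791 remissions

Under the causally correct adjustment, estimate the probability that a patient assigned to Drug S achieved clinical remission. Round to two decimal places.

0.62

Blood pressure satisfies the back-door criterion: it is not a descendant of the drug, and it blocks the spurious path from drug to outcome. Adjusting for it (i.e., using the within-blood pressure rates) gives the causal effect.
Standardising Drug S to the population blood pressure mix: 0.500·270/309 + 0.500·652/1791 = 0.619.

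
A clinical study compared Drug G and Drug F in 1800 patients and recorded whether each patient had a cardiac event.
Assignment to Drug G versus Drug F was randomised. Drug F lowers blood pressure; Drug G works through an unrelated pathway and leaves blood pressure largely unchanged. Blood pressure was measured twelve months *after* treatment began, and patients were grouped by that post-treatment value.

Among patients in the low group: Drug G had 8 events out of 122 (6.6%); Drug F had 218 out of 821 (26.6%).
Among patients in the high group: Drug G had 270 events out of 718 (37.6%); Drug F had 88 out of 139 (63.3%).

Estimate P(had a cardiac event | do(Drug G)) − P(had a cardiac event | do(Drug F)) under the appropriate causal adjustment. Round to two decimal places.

The stratified and pooled comparisons disagree (Drug G wins within each blood pressure; Drug F wins overall), so the answer turns on the causal role of blood pressure.
Blood pressure is downstream of the drug. One should not condition on a consequence of treatment, so the overall rates are the right comparison.
The causal difference is the pooled difference: 0.331 − 0.319 = +0.012.

+0.01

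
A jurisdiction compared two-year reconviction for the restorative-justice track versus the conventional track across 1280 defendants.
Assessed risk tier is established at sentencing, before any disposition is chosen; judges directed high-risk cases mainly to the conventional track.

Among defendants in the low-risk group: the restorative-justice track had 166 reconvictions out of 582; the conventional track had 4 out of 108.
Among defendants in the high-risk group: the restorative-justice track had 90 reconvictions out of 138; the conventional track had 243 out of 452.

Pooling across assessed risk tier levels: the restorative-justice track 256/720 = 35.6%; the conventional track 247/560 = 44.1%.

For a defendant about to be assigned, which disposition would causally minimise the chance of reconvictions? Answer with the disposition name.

the conventional track

Within every assessed risk tier level the conventional track has the lower rate, yet pooled the restorative-justice track does — Simpson's reversal.
The imbalance in assessed risk tier arose from how defendants were allocated, not from anything the disposition did; and assessed risk tier independently affects the outcome. The pooled gap is confounded — condition on assessed risk tier.
Within each level — low-risk: 28.5% vs 3.7%; high-risk: 65.2% vs 53.8% — the conventional track is lower every time.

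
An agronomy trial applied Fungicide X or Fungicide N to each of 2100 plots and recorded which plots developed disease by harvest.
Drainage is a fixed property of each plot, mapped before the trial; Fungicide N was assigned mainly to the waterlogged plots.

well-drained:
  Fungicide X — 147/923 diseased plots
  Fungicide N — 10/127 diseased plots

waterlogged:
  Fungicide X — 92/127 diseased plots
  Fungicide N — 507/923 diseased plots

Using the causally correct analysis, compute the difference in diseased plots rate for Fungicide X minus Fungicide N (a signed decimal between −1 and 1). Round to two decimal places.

+0.13

Field drainage is set before the fungicide has any effect — it is not caused by the fungicide — and it independently drives the outcome. That makes it a confounder, so the causal comparison is within field drainage levels.
Adjusting over the population distribution of field drainage: 0.500·(0.159−0.079) + 0.500·(0.724−0.549) = +0.128.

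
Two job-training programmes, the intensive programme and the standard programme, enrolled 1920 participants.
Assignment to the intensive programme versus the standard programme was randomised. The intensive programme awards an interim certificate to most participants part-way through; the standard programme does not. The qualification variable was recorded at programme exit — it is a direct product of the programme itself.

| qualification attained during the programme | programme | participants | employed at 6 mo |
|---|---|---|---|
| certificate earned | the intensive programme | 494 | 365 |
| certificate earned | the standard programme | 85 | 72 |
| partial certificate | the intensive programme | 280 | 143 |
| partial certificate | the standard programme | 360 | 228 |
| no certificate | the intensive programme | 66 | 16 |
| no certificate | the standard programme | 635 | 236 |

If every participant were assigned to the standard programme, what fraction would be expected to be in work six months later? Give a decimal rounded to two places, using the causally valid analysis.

0.50

Within every qualification attained during the programme level the standard programme has the higher rate, yet pooled the intensive programme does — Simpson's reversal.
The distribution of qualification attained during the programme is itself part of what the programme does — it is an intermediate outcome. Holding it fixed would remove that part of the effect; the total effect is the pooled difference.
So P(outcome | do(the standard programme)) is just the pooled rate for the standard programme: 536/1080 = 0.496.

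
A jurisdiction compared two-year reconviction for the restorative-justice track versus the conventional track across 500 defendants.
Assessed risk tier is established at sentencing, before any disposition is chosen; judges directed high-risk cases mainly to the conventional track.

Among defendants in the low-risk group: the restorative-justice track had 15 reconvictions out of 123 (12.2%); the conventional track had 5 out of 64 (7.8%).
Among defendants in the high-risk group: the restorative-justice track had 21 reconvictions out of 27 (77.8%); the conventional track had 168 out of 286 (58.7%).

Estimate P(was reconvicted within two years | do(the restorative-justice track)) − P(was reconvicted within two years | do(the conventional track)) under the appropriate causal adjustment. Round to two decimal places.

+0.14

the conventional track is lower inside every assessed risk tier stratum but the restorative-justice track is lower in aggregate. Whether to stratify depends on how assessed risk tier relates to the disposition.
Here assessed risk tier is a common cause — it drives both which disposition a case falls under and the outcome. The crude comparison mixes populations; the stratum-specific rates are the causally relevant ones.
Adjusting over the population distribution of assessed risk tier: 0.374·(0.122−0.078) + 0.626·(0.778−0.587) = +0.136.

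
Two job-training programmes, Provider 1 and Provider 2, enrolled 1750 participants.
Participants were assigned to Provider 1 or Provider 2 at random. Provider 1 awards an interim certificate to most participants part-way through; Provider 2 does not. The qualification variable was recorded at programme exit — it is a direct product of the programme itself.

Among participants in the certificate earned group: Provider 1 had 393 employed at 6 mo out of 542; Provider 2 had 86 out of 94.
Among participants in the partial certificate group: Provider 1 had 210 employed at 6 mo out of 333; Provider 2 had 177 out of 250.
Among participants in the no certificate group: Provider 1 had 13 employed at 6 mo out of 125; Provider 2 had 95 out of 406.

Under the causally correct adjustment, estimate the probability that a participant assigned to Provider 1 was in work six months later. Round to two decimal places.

The stratified and pooled comparisons disagree (Provider 2 wins within each qualification attained during the programme; Provider 1 wins overall), so the answer turns on the causal role of qualification attained during the programme.
Because the programme influences qualification attained during the programme, qualification attained during the programme is a post-treatment mediator, not a confounder. Stratifying on it would bias the estimate; the causal effect is the crude pooled difference.
So P(outcome | do(Provider 1)) is just the pooled rate for Provider 1: 616/1000 = 0.616.

0.62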